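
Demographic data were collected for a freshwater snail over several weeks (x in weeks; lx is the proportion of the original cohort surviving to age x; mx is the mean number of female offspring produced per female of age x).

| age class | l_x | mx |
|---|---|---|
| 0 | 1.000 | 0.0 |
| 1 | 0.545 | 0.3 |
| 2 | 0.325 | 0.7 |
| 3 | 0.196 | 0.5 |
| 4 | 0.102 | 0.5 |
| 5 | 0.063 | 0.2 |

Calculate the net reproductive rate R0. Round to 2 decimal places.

lx·mx by age: 0, 0.1635, 0.2275, 0.098, 0.051, 0.0126
R0 = Σ lx·mx = 0.5526 → 0.55

0.55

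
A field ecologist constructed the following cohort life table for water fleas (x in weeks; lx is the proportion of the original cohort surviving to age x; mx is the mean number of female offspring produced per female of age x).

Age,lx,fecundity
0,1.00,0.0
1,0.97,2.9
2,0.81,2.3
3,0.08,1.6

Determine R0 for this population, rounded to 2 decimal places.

4.80

lx·mx by age: 0, 2.813, 1.863, 0.128
R0 = Σ lx·mx = 4.804 → 4.80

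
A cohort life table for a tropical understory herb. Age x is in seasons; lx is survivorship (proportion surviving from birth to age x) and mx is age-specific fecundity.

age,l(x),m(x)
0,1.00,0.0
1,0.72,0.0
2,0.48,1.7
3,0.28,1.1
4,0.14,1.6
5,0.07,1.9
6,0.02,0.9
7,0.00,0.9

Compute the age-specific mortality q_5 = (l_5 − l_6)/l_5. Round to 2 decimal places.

0.71

q_5 = (l_5 − l_6) / l_5 = (0.07 − 0.02) / 0.07
     = 0.05 / 0.07 = 0.714286… → 0.71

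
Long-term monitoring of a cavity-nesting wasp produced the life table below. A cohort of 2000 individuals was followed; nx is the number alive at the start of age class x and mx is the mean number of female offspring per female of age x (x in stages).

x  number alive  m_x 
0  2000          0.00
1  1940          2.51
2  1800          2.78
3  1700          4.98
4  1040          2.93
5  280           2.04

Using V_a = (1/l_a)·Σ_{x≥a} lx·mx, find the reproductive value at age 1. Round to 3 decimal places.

lx = nx/n0 = nx/2000: 1, 0.97, 0.9, 0.85, 0.52, 0.14
lx·mx for x ≥ 1: 2.4347, 2.502, 4.233, 1.5236, 0.2856 → sum = 10.9789
V_1 = 10.9789 / l_1 = 10.9789 / 0.97 = 11.318454… → 11.318

11.318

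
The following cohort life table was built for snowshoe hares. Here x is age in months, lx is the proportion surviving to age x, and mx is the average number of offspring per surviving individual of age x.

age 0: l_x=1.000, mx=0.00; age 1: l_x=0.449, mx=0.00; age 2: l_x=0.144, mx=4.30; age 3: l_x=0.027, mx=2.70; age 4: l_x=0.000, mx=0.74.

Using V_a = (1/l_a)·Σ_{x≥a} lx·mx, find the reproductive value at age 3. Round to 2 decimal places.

lx·mx for x ≥ 3: 0.0729, 0 → sum = 0.0729
V_3 = 0.0729 / l_3 = 0.0729 / 0.027 = 2.7 → 2.70

2.70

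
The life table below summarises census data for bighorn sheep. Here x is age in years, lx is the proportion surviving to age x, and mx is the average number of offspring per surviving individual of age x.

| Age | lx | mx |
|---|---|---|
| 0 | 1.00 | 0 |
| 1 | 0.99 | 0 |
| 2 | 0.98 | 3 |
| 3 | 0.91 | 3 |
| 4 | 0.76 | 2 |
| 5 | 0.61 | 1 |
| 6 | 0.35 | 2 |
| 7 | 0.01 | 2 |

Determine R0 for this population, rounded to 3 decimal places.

lx·mx by age: 0, 0, 2.94, 2.73, 1.52, 0.61, 0.7, 0.02
R0 = Σ lx·mx = 8.52 → 8.520

8.520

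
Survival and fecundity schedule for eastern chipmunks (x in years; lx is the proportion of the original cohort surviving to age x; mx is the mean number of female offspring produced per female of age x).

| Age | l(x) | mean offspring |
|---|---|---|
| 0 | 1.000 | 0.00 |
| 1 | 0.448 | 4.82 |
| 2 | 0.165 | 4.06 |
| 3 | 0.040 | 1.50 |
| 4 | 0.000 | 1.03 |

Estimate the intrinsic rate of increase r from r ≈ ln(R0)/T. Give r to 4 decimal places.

0.8332

R0 = Σ lx·mx = 0 + 2.15936 + 0.6699 + 0.06 + 0 = 2.88926
Σ x·lx·mx = 3.67916; T = 3.67916/2.88926 = 1.27339…
r ≈ ln(R0)/T = ln(2.88926)/1.27339… = 0.833208… → 0.8332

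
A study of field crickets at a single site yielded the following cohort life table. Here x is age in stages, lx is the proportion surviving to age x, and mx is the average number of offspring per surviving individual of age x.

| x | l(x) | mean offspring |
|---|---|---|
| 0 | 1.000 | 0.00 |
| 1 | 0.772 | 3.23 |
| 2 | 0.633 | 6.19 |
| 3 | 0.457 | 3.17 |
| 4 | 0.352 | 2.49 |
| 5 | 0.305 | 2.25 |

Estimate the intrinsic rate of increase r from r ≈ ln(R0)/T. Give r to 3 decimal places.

R0 = Σ lx·mx = 0 + 2.49356 + 3.91827 + 1.44869 + 0.87648 + 0.68625 = 9.42325
Σ x·lx·mx = 21.61334; T = 21.61334/9.42325 = 2.29362…
r ≈ ln(R0)/T = ln(9.42325)/2.29362… = 0.97801… → 0.978

0.978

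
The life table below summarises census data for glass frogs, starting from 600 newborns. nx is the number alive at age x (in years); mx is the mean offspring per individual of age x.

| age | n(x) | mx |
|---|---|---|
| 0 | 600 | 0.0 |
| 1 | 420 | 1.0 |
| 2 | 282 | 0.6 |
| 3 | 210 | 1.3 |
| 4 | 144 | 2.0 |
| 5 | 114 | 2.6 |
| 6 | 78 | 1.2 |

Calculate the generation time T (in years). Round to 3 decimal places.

3.099

lx = nx/n0 = nx/600: 1, 0.7, 0.47, 0.35, 0.24, 0.19, 0.13
lx·mx: 0, 0.7, 0.282, 0.455, 0.48, 0.494, 0.156 → R0 = 2.567
x·lx·mx: 0, 0.7, 0.564, 1.365, 1.92, 2.47, 0.936 → Σ = 7.955
T = 7.955 / 2.567 = 3.098948… → 3.099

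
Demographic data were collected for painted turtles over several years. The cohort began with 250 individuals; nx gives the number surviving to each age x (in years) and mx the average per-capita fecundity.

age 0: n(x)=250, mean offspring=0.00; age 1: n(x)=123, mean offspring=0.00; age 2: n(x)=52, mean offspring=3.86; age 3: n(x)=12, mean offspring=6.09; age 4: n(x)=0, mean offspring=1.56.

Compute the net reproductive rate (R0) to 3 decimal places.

1.095

lx = nx/n0 = nx/250: 1, 0.492, 0.208, 0.048, 0
lx·mx by age: 0, 0, 0.80288, 0.29232, 0
R0 = Σ lx·mx = 1.0952 → 1.095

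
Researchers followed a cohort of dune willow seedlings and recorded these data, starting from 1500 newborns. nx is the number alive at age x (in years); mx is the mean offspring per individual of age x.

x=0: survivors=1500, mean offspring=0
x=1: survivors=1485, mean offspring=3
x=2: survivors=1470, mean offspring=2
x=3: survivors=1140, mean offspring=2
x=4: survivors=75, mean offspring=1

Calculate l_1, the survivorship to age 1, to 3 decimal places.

0.990

l_1 = n_1/n_0 = 1485/1500 = 0.99 → 0.990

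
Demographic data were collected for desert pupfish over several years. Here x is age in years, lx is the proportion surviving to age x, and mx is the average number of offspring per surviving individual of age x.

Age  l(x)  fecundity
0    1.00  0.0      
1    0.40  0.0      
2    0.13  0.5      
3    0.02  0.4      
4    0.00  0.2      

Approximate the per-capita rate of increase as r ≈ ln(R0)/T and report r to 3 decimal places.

-1.241

R0 = Σ lx·mx = 0 + 0 + 0.065 + 0.008 + 0 = 0.073
Σ x·lx·mx = 0.154; T = 0.154/0.073 = 2.10959…
r ≈ ln(R0)/T = ln(0.073)/2.10959… = -1.24067… → -1.241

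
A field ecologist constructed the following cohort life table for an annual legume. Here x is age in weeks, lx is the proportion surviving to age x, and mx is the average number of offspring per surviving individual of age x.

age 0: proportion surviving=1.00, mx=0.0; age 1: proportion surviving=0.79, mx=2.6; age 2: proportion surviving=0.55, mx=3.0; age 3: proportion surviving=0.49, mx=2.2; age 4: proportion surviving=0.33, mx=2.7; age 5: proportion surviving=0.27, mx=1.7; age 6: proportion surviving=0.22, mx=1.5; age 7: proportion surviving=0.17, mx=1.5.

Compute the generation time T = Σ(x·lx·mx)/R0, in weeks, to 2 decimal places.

lx·mx: 0, 2.054, 1.65, 1.078, 0.891, 0.459, 0.33, 0.255 → R0 = 6.717
x·lx·mx: 0, 2.054, 3.3, 3.234, 3.564, 2.295, 1.98, 1.785 → Σ = 18.212
T = 18.212 / 6.717 = 2.711329… → 2.71

2.71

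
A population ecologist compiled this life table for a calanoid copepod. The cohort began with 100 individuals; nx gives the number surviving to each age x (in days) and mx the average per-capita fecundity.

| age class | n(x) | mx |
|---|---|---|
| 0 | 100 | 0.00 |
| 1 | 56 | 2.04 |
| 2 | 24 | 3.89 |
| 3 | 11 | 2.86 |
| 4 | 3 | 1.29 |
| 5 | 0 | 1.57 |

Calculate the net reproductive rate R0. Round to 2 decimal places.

lx = nx/n0 = nx/100: 1, 0.56, 0.24, 0.11, 0.03, 0
lx·mx by age: 0, 1.1424, 0.9336, 0.3146, 0.0387, 0
R0 = Σ lx·mx = 2.4293 → 2.43

2.43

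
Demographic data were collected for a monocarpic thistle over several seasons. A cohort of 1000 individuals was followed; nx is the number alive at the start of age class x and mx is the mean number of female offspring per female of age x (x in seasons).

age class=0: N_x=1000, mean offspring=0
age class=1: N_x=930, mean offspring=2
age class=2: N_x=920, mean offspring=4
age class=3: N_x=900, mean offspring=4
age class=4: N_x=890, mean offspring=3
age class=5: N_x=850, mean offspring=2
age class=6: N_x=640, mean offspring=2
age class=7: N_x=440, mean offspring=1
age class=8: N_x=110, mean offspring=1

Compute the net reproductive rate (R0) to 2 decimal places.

15.34

lx = nx/n0 = nx/1000: 1, 0.93, 0.92, 0.9, 0.89, 0.85, 0.64, 0.44, 0.11
lx·mx by age: 0, 1.86, 3.68, 3.6, 2.67, 1.7, 1.28, 0.44, 0.11
R0 = Σ lx·mx = 15.34 → 15.34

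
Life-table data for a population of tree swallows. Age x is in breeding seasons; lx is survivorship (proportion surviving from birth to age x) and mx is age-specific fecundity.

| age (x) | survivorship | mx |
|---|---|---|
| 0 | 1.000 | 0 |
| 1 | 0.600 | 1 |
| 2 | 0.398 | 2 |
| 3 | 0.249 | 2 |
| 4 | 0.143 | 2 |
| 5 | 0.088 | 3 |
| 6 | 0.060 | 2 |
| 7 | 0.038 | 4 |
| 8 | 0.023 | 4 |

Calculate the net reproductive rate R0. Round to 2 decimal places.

2.81

lx·mx by age: 0, 0.6, 0.796, 0.498, 0.286, 0.264, 0.12, 0.152, 0.092
R0 = Σ lx·mx = 2.808 → 2.81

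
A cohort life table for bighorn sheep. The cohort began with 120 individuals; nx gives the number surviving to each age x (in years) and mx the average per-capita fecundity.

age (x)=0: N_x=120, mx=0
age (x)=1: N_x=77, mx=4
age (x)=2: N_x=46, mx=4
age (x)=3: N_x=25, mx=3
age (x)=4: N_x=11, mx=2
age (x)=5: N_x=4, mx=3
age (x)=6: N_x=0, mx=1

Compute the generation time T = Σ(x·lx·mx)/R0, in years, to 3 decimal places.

1.745

lx = nx/n0 = nx/120: 1, 0.64167…, 0.38333…, 0.20833…, 0.09167…, 0.03333…, 0
lx·mx: 0, 2.566667…, 1.533333…, 0.625…, 0.183333…, 0.1…, 0 → R0 = 5.008333…
x·lx·mx: 0, 2.566667…, 3.066667…, 1.875…, 0.733333…, 0.5…, 0 → Σ = 8.741667…
T = 8.741667… / 5.008333… = 1.745424… → 1.745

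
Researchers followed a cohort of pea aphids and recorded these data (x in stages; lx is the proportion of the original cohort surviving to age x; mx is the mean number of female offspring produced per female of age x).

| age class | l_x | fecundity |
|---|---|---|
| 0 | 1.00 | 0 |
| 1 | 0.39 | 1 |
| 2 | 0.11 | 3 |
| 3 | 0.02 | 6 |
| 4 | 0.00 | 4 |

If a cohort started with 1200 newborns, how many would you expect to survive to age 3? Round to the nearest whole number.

Expected survivors = N0 · l_3 = 1200 × 0.02 = 24 → 24

24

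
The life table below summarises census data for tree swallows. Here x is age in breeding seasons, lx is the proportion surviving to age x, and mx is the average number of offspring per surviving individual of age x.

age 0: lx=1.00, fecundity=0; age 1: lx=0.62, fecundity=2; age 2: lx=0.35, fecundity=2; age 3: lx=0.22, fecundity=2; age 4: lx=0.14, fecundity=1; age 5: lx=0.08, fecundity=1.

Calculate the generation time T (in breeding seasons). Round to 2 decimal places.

1.89

lx·mx: 0, 1.24, 0.7, 0.44, 0.14, 0.08 → R0 = 2.6
x·lx·mx: 0, 1.24, 1.4, 1.32, 0.56, 0.4 → Σ = 4.92
T = 4.92 / 2.6 = 1.892308… → 1.89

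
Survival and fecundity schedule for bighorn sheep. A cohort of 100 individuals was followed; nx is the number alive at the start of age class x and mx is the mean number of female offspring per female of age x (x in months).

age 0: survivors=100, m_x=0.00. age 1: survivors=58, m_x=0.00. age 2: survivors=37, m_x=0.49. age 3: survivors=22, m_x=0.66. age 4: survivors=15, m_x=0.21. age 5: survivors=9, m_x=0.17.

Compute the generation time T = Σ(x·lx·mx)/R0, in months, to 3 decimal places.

2.681

lx = nx/n0 = nx/100: 1, 0.58, 0.37, 0.22, 0.15, 0.09
lx·mx: 0, 0, 0.1813, 0.1452, 0.0315, 0.0153 → R0 = 0.3733
x·lx·mx: 0, 0, 0.3626, 0.4356, 0.126, 0.0765 → Σ = 1.0007
T = 1.0007 / 0.3733 = 2.680686… → 2.681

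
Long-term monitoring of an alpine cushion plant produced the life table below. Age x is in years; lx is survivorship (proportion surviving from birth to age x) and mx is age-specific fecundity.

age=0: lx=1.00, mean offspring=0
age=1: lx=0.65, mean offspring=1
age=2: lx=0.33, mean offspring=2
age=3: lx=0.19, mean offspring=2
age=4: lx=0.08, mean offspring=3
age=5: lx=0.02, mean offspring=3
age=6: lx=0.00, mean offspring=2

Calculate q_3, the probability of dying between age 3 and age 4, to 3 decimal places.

0.579

q_3 = (l_3 − l_4) / l_3 = (0.19 − 0.08) / 0.19
     = 0.11 / 0.19 = 0.578947… → 0.579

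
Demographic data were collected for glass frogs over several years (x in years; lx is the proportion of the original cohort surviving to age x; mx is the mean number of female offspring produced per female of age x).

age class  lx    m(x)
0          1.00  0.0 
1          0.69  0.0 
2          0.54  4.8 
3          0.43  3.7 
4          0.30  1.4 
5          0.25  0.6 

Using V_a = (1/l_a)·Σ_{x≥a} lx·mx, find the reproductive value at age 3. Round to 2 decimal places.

5.03

lx·mx for x ≥ 3: 1.591, 0.42, 0.15 → sum = 2.161
V_3 = 2.161 / l_3 = 2.161 / 0.43 = 5.025581… → 5.03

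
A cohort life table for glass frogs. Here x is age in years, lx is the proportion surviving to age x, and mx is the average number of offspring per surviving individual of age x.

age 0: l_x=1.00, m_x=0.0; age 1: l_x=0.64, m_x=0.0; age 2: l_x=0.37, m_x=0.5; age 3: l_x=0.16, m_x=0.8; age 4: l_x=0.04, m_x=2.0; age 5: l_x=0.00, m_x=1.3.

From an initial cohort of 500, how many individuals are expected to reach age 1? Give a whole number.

Expected survivors = N0 · l_1 = 500 × 0.64 = 320 → 320

320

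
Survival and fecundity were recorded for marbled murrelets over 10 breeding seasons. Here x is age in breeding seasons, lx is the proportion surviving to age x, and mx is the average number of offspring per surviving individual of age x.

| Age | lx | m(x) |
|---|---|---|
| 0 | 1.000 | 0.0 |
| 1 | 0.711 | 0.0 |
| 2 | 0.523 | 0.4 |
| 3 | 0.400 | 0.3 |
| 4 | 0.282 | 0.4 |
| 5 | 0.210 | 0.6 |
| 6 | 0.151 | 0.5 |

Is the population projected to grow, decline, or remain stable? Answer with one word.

declining

R0 = Σ lx·mx = 0 + 0 + 0.2092 + 0.12 + 0.1128 + 0.126 + 0.0755 = 0.6435
R0 < 1, so the population is declining.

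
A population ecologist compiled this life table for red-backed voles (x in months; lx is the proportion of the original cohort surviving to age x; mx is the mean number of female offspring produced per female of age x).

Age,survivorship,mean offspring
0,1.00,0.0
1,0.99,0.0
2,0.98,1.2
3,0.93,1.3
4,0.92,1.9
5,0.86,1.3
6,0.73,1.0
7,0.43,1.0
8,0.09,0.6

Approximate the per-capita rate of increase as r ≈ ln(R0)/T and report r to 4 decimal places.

R0 = Σ lx·mx = 0 + 0 + 1.176 + 1.209 + 1.748 + 1.118 + 0.73 + 0.43 + 0.054 = 6.465
Σ x·lx·mx = 26.383; T = 26.383/6.465 = 4.0809…
r ≈ ln(R0)/T = ln(6.465)/4.0809… = 0.457351… → 0.4574

0.4574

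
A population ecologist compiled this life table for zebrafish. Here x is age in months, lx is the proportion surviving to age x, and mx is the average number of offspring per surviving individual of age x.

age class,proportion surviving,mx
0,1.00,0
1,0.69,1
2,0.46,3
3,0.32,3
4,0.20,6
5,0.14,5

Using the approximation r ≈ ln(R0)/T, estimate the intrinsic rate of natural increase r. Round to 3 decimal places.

R0 = Σ lx·mx = 0 + 0.69 + 1.38 + 0.96 + 1.2 + 0.7 = 4.93
Σ x·lx·mx = 14.63; T = 14.63/4.93 = 2.96755…
r ≈ ln(R0)/T = ln(4.93)/2.96755… = 0.5376… → 0.538

0.538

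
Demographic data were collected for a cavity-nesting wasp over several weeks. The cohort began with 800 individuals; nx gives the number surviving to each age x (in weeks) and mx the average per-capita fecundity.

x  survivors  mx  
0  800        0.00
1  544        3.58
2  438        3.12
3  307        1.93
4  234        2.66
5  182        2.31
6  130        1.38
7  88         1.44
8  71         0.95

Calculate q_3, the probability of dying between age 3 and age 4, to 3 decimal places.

lx = nx/n0 = nx/800: 1, 0.68, 0.5475, 0.38375, 0.2925, 0.2275, 0.1625, 0.11, 0.08875
q_3 = (l_3 − l_4) / l_3 = (0.38375 − 0.2925) / 0.38375
     = 0.09125 / 0.38375 = 0.237785… → 0.238

0.238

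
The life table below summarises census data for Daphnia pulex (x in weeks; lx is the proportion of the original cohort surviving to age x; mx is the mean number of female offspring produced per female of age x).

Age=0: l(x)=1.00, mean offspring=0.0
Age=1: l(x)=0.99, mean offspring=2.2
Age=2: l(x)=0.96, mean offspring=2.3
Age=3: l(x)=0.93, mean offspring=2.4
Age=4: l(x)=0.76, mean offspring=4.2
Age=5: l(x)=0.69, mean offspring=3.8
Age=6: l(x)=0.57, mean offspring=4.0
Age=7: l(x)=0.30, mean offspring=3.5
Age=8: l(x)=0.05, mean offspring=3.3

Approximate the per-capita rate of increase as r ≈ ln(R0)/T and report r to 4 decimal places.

R0 = Σ lx·mx = 0 + 2.178 + 2.208 + 2.232 + 3.192 + 2.622 + 2.28 + 1.05 + 0.165 = 15.927
Σ x·lx·mx = 61.518; T = 61.518/15.927 = 3.8625…
r ≈ ln(R0)/T = ln(15.927)/3.8625… = 0.716639… → 0.7166

0.7166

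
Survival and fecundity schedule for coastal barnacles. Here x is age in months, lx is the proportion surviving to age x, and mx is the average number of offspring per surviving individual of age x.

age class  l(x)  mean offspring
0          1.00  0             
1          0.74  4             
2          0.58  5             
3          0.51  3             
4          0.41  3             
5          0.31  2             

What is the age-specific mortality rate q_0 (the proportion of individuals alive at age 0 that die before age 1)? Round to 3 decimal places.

q_0 = (l_0 − l_1) / l_0 = (1 − 0.74) / 1
     = 0.26 / 1 = 0.26 → 0.260

0.260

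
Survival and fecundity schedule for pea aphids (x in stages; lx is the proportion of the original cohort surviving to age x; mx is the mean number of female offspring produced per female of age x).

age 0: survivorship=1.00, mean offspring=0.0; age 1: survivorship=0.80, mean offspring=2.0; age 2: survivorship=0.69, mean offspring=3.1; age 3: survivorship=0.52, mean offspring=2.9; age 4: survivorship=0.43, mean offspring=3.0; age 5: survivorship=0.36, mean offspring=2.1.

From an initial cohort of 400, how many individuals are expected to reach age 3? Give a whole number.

Expected survivors = N0 · l_3 = 400 × 0.52 = 208 → 208

208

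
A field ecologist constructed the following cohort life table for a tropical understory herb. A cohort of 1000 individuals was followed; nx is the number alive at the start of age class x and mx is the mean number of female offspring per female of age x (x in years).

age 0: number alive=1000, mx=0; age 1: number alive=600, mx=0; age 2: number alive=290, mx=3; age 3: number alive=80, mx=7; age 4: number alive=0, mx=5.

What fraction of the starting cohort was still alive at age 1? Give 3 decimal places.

0.600

l_1 = n_1/n_0 = 600/1000 = 0.6 → 0.600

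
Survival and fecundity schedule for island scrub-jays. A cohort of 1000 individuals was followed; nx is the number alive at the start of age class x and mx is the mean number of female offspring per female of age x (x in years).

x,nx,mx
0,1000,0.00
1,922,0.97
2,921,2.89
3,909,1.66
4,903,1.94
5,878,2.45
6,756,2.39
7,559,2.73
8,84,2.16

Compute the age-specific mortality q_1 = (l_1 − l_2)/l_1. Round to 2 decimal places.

0.00

lx = nx/n0 = nx/1000: 1, 0.922, 0.921, 0.909, 0.903, 0.878, 0.756, 0.559, 0.084
q_1 = (l_1 − l_2) / l_1 = (0.922 − 0.921) / 0.922
     = 0.001 / 0.922 = 0.001085… → 0.00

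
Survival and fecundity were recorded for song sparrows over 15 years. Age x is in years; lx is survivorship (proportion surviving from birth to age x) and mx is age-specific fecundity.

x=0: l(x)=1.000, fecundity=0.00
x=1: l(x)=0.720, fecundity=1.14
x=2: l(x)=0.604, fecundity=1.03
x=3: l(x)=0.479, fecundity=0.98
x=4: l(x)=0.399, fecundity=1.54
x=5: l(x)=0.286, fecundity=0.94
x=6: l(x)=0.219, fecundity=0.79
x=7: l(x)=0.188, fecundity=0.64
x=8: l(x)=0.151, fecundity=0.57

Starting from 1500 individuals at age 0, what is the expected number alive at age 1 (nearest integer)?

Expected survivors = N0 · l_1 = 1500 × 0.720 = 1080 → 1080

1080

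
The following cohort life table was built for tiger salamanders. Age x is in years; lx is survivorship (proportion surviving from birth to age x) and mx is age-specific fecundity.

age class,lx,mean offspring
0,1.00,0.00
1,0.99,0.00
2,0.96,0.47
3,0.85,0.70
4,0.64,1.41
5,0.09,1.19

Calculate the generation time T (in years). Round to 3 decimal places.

3.324

lx·mx: 0, 0, 0.4512, 0.595, 0.9024, 0.1071 → R0 = 2.0557
x·lx·mx: 0, 0, 0.9024, 1.785, 3.6096, 0.5355 → Σ = 6.8325
T = 6.8325 / 2.0557 = 3.323685… → 3.324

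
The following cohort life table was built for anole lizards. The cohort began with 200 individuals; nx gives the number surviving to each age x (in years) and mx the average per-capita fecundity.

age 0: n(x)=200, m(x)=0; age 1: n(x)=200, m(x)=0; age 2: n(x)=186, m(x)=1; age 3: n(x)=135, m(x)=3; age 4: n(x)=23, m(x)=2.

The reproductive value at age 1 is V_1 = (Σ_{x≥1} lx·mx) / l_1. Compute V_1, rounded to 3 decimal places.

3.185

lx = nx/n0 = nx/200: 1, 1, 0.93, 0.675, 0.115
lx·mx for x ≥ 1: 0, 0.93, 2.025, 0.23 → sum = 3.185
V_1 = 3.185 / l_1 = 3.185 / 1 = 3.185 → 3.185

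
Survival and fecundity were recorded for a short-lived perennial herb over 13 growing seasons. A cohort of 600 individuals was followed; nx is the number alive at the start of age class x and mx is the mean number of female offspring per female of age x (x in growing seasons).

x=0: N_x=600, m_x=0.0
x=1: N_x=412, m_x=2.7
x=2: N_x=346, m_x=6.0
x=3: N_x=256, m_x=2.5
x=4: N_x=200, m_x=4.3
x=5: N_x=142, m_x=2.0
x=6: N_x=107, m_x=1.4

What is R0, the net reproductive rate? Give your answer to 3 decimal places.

8.537

lx = nx/n0 = nx/600: 1, 0.68667…, 0.57667…, 0.42667…, 0.33333…, 0.23667…, 0.17833…
lx·mx by age: 0, 1.854…, 3.46…, 1.066667…, 1.433333…, 0.473333…, 0.249667…
R0 = Σ lx·mx = 8.537… → 8.537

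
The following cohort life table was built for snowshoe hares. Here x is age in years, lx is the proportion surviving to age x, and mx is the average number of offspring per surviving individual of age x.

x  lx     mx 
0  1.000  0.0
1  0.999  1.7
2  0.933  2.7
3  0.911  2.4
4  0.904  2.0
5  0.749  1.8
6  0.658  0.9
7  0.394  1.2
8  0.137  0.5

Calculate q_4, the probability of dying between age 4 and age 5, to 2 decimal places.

0.17

q_4 = (l_4 − l_5) / l_4 = (0.904 − 0.749) / 0.904
     = 0.155 / 0.904 = 0.17146… → 0.17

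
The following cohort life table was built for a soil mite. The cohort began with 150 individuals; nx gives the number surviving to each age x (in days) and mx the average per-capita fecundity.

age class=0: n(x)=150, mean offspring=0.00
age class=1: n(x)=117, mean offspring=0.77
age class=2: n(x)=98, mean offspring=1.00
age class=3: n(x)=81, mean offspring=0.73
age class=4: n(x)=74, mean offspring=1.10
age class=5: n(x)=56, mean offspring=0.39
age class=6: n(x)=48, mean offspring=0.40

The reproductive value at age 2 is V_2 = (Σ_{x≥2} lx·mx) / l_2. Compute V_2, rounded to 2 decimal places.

lx = nx/n0 = nx/150: 1, 0.78, 0.65333…, 0.54, 0.49333…, 0.37333…, 0.32
lx·mx for x ≥ 2: 0.653333…, 0.3942, 0.542667…, 0.1456…, 0.128 → sum = 1.8638…
V_2 = 1.8638… / l_2 = 1.8638… / 0.653333… = 2.852755… → 2.85

2.85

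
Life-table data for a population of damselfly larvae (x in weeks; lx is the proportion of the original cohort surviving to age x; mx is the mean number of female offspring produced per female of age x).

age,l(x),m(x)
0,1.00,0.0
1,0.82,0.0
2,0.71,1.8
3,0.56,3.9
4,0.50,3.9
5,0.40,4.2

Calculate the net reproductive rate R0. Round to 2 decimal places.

7.09

lx·mx by age: 0, 0, 1.278, 2.184, 1.95, 1.68
R0 = Σ lx·mx = 7.092 → 7.09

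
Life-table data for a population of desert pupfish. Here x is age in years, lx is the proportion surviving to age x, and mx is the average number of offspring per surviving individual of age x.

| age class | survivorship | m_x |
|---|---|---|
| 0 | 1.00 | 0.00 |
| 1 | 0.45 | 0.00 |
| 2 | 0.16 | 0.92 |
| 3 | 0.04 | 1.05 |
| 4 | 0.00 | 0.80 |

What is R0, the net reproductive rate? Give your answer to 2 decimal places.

0.19

lx·mx by age: 0, 0, 0.1472, 0.042, 0
R0 = Σ lx·mx = 0.1892 → 0.19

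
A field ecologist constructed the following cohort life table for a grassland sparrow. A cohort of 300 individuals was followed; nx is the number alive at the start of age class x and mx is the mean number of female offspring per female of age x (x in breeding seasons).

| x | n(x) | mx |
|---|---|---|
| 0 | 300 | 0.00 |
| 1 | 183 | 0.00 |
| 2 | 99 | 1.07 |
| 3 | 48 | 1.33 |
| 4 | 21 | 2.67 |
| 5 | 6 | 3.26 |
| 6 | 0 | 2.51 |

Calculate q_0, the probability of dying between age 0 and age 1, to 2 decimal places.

lx = nx/n0 = nx/300: 1, 0.61, 0.33, 0.16, 0.07, 0.02, 0
q_0 = (l_0 − l_1) / l_0 = (1 − 0.61) / 1
     = 0.39 / 1 = 0.39 → 0.39

0.39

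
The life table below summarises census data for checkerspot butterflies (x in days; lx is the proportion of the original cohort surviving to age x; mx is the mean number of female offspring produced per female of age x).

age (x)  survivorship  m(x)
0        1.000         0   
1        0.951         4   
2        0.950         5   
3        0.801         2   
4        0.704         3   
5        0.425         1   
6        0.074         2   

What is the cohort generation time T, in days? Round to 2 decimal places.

2.30

lx·mx: 0, 3.804, 4.75, 1.602, 2.112, 0.425, 0.148 → R0 = 12.841
x·lx·mx: 0, 3.804, 9.5, 4.806, 8.448, 2.125, 0.888 → Σ = 29.571
T = 29.571 / 12.841 = 2.302858… → 2.30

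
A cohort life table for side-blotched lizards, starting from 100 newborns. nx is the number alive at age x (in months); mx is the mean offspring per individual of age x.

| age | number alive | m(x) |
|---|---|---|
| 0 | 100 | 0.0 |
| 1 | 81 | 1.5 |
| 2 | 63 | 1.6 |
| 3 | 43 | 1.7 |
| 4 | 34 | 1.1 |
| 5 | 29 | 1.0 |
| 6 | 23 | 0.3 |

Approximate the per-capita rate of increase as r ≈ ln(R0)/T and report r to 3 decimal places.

0.548

lx = nx/n0 = nx/100: 1, 0.81, 0.63, 0.43, 0.34, 0.29, 0.23
R0 = Σ lx·mx = 0 + 1.215 + 1.008 + 0.731 + 0.374 + 0.29 + 0.069 = 3.687
Σ x·lx·mx = 8.784; T = 8.784/3.687 = 2.38242…
r ≈ ln(R0)/T = ln(3.687)/2.38242… = 0.54768… → 0.548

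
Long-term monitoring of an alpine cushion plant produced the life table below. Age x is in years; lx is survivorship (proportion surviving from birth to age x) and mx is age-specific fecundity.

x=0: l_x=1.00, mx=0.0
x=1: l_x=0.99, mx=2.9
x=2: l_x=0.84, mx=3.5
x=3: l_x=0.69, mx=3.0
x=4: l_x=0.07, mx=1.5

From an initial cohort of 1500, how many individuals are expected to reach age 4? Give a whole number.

105

Expected survivors = N0 · l_4 = 1500 × 0.07 = 105 → 105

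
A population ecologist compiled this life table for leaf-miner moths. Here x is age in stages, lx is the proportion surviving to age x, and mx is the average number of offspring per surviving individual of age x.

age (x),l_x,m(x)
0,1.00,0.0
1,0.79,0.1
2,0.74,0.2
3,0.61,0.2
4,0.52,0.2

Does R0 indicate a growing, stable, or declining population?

declining

R0 = Σ lx·mx = 0 + 0.079 + 0.148 + 0.122 + 0.104 = 0.453
R0 < 1, so the population is declining.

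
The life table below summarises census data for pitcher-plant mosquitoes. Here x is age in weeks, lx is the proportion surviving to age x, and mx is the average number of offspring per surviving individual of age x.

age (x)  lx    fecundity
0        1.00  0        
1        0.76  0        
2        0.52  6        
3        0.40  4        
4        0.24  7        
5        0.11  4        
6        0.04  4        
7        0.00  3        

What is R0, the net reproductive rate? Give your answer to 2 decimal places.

7.00

lx·mx by age: 0, 0, 3.12, 1.6, 1.68, 0.44, 0.16, 0
R0 = Σ lx·mx = 7 → 7.00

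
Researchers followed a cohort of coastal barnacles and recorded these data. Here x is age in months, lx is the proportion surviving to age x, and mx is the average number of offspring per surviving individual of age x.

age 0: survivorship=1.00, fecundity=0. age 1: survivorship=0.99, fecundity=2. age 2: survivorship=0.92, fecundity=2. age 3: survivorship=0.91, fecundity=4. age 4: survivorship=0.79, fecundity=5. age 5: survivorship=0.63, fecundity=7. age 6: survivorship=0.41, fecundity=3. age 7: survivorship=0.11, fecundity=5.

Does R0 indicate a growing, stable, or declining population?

R0 = Σ lx·mx = 0 + 1.98 + 1.84 + 3.64 + 3.95 + 4.41 + 1.23 + 0.55 = 17.6
R0 > 1, so the population is growing.

growing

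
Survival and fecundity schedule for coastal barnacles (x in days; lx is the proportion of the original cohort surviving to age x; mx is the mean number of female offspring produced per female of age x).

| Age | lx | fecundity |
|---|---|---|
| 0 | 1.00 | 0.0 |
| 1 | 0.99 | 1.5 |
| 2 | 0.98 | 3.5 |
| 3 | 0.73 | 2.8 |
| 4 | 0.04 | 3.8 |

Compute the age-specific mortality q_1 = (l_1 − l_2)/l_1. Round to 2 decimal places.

q_1 = (l_1 − l_2) / l_1 = (0.99 − 0.98) / 0.99
     = 0.01 / 0.99 = 0.010101… → 0.01

0.01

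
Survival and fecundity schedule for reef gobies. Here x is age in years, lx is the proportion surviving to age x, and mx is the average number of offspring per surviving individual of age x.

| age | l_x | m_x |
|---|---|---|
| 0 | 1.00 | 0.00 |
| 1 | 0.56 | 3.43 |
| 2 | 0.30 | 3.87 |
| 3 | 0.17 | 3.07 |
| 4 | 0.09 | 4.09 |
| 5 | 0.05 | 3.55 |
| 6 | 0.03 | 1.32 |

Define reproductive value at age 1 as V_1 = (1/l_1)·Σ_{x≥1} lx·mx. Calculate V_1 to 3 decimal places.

lx·mx for x ≥ 1: 1.9208, 1.161, 0.5219, 0.3681, 0.1775, 0.0396 → sum = 4.1889
V_1 = 4.1889 / l_1 = 4.1889 / 0.56 = 7.480179… → 7.480

7.480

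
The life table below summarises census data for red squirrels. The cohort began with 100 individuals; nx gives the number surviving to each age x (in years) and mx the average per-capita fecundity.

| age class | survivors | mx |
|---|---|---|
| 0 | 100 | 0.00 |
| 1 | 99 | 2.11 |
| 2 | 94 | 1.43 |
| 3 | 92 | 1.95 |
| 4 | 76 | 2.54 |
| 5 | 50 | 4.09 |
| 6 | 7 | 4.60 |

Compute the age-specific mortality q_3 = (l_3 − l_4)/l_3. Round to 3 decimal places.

lx = nx/n0 = nx/100: 1, 0.99, 0.94, 0.92, 0.76, 0.5, 0.07
q_3 = (l_3 − l_4) / l_3 = (0.92 − 0.76) / 0.92
     = 0.16 / 0.92 = 0.173913… → 0.174

0.174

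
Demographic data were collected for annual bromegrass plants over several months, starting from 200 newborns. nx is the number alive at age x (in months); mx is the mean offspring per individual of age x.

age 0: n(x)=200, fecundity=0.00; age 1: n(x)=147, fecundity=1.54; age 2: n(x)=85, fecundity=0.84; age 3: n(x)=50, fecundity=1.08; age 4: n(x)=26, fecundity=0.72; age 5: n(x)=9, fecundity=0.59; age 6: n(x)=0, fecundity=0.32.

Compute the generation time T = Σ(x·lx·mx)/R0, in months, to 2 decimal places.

1.68

lx = nx/n0 = nx/200: 1, 0.735, 0.425, 0.25, 0.13, 0.045, 0
lx·mx: 0, 1.1319, 0.357, 0.27, 0.0936, 0.02655, 0 → R0 = 1.87905
x·lx·mx: 0, 1.1319, 0.714, 0.81, 0.3744, 0.13275, 0 → Σ = 3.16305
T = 3.16305 / 1.87905 = 1.683324… → 1.68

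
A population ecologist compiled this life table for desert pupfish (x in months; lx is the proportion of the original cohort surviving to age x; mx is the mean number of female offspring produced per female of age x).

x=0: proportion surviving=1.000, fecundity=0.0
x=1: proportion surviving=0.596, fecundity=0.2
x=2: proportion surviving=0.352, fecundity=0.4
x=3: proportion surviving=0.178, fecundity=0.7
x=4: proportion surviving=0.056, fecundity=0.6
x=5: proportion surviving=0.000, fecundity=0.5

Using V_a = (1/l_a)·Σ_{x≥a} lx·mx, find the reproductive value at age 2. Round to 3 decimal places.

0.849

lx·mx for x ≥ 2: 0.1408, 0.1246, 0.0336, 0 → sum = 0.299
V_2 = 0.299 / l_2 = 0.299 / 0.352 = 0.849432… → 0.849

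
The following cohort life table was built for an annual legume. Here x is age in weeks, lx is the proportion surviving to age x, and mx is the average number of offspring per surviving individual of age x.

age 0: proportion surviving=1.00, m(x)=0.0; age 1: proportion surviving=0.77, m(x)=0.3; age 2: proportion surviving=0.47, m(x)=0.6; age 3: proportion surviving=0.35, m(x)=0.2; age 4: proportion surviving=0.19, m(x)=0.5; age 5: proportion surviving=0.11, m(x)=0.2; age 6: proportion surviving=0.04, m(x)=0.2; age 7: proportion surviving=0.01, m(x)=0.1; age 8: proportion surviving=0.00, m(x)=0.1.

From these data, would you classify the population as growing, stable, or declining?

R0 = Σ lx·mx = 0 + 0.231 + 0.282 + 0.07 + 0.095 + 0.022 + 0.008 + 0.001 + 0 = 0.709
R0 < 1, so the population is declining.

declining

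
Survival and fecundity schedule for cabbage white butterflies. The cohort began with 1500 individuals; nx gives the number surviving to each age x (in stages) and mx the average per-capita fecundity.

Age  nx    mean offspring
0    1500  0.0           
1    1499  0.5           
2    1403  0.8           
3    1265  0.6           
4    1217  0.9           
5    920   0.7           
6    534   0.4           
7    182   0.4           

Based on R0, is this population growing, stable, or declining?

lx = nx/n0 = nx/1500: 1, 0.99933…, 0.93533…, 0.84333…, 0.81133…, 0.61333…, 0.356, 0.12133…
R0 = Σ lx·mx = 0 + 0.499667… + 0.748267… + 0.506… + 0.7302… + 0.429333… + 0.1424 + 0.048533… = 3.1044…
R0 > 1, so the population is growing.

growing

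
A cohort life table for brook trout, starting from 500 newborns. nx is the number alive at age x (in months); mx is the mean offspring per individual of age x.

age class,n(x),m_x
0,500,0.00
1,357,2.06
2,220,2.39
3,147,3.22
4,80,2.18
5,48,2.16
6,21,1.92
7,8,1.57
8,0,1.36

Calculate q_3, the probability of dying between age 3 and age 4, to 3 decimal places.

lx = nx/n0 = nx/500: 1, 0.714, 0.44, 0.294, 0.16, 0.096, 0.042, 0.016, 0
q_3 = (l_3 − l_4) / l_3 = (0.294 − 0.16) / 0.294
     = 0.134 / 0.294 = 0.455782… → 0.456

0.456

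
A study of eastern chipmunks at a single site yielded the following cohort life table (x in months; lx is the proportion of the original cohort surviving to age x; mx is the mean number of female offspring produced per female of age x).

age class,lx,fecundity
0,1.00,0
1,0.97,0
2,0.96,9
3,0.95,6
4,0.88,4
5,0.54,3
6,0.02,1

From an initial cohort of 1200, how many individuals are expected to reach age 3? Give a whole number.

Expected survivors = N0 · l_3 = 1200 × 0.95 = 1140 → 1140

1140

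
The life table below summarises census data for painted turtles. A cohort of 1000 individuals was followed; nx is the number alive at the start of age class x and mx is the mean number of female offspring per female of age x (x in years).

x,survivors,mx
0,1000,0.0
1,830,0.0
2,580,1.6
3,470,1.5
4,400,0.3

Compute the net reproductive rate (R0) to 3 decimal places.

1.753

lx = nx/n0 = nx/1000: 1, 0.83, 0.58, 0.47, 0.4
lx·mx by age: 0, 0, 0.928, 0.705, 0.12
R0 = Σ lx·mx = 1.753 → 1.753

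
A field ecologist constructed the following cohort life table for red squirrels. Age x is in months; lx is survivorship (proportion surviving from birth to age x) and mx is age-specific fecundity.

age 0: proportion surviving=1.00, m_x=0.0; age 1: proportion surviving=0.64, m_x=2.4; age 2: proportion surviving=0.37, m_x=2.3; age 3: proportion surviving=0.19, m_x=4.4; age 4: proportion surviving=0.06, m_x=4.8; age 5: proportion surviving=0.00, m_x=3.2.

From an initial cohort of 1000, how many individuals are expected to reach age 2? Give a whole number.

Expected survivors = N0 · l_2 = 1000 × 0.37 = 370 → 370

370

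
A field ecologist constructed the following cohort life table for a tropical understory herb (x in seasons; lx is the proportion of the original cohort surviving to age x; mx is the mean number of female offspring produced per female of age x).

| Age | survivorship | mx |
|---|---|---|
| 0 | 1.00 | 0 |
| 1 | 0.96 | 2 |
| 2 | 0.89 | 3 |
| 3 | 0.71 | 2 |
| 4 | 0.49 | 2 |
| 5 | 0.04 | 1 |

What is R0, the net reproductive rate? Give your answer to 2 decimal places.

7.03

lx·mx by age: 0, 1.92, 2.67, 1.42, 0.98, 0.04
R0 = Σ lx·mx = 7.03 → 7.03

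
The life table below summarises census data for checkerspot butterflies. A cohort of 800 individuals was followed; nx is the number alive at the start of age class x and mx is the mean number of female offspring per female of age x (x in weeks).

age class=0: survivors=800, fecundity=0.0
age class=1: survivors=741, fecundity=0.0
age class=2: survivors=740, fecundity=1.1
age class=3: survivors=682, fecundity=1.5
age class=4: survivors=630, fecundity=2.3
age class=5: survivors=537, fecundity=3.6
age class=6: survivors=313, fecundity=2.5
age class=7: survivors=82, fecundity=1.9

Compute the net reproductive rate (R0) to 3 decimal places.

lx = nx/n0 = nx/800: 1, 0.92625, 0.925, 0.8525, 0.7875, 0.67125, 0.39125, 0.1025
lx·mx by age: 0, 0, 1.0175, 1.27875, 1.81125, 2.4165, 0.978125, 0.19475
R0 = Σ lx·mx = 7.696875 → 7.697

7.697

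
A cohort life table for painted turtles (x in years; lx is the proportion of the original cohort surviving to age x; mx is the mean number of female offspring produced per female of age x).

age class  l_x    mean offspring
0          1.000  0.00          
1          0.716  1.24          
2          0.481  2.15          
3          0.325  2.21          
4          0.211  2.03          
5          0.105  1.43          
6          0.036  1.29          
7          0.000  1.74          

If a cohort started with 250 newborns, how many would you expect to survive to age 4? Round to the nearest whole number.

53

Expected survivors = N0 · l_4 = 250 × 0.211 = 52.75 → 53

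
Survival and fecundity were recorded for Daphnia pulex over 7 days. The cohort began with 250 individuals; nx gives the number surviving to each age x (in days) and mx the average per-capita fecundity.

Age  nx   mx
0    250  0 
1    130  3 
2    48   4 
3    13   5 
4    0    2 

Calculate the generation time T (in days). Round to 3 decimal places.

lx = nx/n0 = nx/250: 1, 0.52, 0.192, 0.052, 0
lx·mx: 0, 1.56, 0.768, 0.26, 0 → R0 = 2.588
x·lx·mx: 0, 1.56, 1.536, 0.78, 0 → Σ = 3.876
T = 3.876 / 2.588 = 1.497682… → 1.498

1.498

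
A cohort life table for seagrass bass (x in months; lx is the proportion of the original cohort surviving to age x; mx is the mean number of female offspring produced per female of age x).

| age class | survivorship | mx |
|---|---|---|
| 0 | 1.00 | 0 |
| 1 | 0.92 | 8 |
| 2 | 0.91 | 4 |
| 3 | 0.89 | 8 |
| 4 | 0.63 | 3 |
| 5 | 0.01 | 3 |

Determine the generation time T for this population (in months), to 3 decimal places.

2.181

lx·mx: 0, 7.36, 3.64, 7.12, 1.89, 0.03 → R0 = 20.04
x·lx·mx: 0, 7.36, 7.28, 21.36, 7.56, 0.15 → Σ = 43.71
T = 43.71 / 20.04 = 2.181138… → 2.181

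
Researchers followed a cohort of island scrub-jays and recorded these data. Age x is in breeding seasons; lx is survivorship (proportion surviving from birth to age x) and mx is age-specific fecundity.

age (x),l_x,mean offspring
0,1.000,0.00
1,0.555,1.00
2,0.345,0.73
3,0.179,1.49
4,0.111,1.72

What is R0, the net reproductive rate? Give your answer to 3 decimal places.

lx·mx by age: 0, 0.555, 0.25185, 0.26671, 0.19092
R0 = Σ lx·mx = 1.26448 → 1.264

1.264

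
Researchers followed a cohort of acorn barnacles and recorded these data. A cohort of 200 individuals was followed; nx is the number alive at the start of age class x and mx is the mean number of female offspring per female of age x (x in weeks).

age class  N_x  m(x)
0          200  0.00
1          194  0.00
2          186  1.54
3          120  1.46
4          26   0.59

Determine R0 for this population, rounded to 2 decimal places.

lx = nx/n0 = nx/200: 1, 0.97, 0.93, 0.6, 0.13
lx·mx by age: 0, 0, 1.4322, 0.876, 0.0767
R0 = Σ lx·mx = 2.3849 → 2.38

2.38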